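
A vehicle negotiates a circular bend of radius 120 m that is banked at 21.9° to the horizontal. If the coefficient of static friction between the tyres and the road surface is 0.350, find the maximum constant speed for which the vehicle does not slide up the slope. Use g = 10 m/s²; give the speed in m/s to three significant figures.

At the maximum speed, friction acts down the slope at its limiting value f = μN. Radially (horizontal, toward centre): N sinθ + μN cosθ = mv²/r. Vertically: N cosθ − μN sinθ = mg.
Dividing: v² = r g (sinθ + μcosθ)/(cosθ − μsinθ).
sinθ + μcosθ = 0.3730 + 0.350×0.9278 = 0.6977; cosθ − μsinθ = 0.9278 − 0.350×0.3730 = 0.7973.
v² = 120 × 10.0 × 0.6977/0.7973 = 1050 m²/s², so v = 32.41 m/s.

32.4 m/s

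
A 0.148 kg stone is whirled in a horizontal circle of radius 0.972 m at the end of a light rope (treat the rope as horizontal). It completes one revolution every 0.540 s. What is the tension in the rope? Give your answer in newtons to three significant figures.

19.5 N

v = 2πr/T = 2π × 0.972/0.540 = 11.31 m/s.
The tension is the only horizontal force, so it supplies the full centripetal force: T = m v²/r = 0.148 × (11.31)²/0.972 = 0.148 × 127.9/0.972 = 19.48 N.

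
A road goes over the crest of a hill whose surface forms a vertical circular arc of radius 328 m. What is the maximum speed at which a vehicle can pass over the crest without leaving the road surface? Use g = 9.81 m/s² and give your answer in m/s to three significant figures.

At the crest the centre of the circle is below the vehicle, so the net downward (centripetal) force is mg − N = mv²/r.
The vehicle leaves the road when N → 0, giving v_max = √(g r) = √(9.81 × 328) = 56.72 m/s.

56.7 m/s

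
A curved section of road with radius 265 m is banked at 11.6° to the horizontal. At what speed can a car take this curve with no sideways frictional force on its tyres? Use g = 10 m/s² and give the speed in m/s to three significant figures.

On a frictionless banked curve, N sinθ = mv²/r and N cosθ = mg, so tanθ = v²/(rg).
v = √(r g tanθ) = √(265 × 10.0 × tan 11.6°) = √(265 × 10.0 × 0.2053) = √544.0 = 23.32 m/s.

23.3 m/s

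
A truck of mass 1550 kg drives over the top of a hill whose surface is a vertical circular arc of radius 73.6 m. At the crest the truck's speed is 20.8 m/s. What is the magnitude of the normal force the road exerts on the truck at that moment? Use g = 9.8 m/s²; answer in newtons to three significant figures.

6080 N

At the crest the centripetal acceleration points downward (toward the centre of the arc), so mg − N = mv²/r.
N = m(g − v²/r) = 1550 × (9.8 − (20.8)²/73.6) = 1550 × (9.8 − 5.878) = 1550 × 3.922 = 6079 N.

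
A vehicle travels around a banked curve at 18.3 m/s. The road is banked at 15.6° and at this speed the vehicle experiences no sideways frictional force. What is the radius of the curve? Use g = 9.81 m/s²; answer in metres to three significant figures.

Frictionless banking: tanθ = v²/(rg), so r = v²/(g tanθ).
r = (18.3)²/(9.81 × tan 15.6°) = 334.9/(9.81 × 0.2792) = 334.9/2.739 = 122.3 m.

122 m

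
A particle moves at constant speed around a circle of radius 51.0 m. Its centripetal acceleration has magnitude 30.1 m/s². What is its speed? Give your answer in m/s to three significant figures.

a_c = v²/r ⇒ v = √(a_c · r) = √(30.1 × 51.0) = √1535 = 39.18 m/s.

39.2 m/s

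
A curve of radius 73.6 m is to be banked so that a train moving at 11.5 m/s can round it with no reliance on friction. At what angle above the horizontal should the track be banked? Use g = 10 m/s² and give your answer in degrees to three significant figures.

10.2°

With no friction, the horizontal component of the normal force provides the centripetal force: N sinθ = mv²/r, while N cosθ = mg vertically.
Dividing: tanθ = v²/(r g) = (11.5)²/(73.6 × 10.0) = 132.2/736.0 = 0.1797.
θ = arctan(0.1797) = 10.19°.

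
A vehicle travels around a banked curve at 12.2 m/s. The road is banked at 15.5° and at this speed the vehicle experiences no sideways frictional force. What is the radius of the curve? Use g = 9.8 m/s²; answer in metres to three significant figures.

Frictionless banking: tanθ = v²/(rg), so r = v²/(g tanθ).
r = (12.2)²/(9.8 × tan 15.5°) = 148.8/(9.8 × 0.2773) = 148.8/2.718 = 54.77 m.

54.8 m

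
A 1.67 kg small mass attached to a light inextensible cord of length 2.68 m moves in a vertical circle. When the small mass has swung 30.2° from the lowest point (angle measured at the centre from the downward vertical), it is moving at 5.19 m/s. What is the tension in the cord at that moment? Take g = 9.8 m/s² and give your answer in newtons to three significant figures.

Take the radial direction toward the centre of the circle as positive. The component of the weight along the string toward the centre is −mg cos φ (φ measured from the bottom), so Newton's second law along the string gives T − mg cos φ = m v²/r.
cos 30.2° = 0.8643, so T = m(v²/r + g cos φ) = 1.67 × ((5.19)²/2.68 + 9.8 × 0.8643) = 1.67 × (10.05 + (8.470)) = 1.67 × 18.52 = 30.93 N.

30.9 N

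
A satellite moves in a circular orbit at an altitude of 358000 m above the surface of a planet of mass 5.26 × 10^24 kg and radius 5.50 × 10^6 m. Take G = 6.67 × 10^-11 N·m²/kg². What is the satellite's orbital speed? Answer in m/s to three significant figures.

7740 m/s

Orbital radius r = R + h = 5.50 × 10^6 + 358000 = 5.858 × 10^6 m.
Gravity supplies the centripetal force: G M m / r² = m v² / r, so v = √(GM/r).
v = √(6.67 × 10^-11 × 5.26 × 10^24 / 5.858 × 10^6) = √(5.989 × 10^7) = 7739 m/s.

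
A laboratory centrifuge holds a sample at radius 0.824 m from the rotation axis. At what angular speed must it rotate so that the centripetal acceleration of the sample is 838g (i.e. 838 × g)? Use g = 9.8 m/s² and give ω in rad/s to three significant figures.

99.8 rad/s

Centripetal acceleration a_c = ω²r. Setting ω²r = 838g:
ω = √(838g / r) = √(838 × 9.8 / 0.824) = √9967 = 99.83 rad/s.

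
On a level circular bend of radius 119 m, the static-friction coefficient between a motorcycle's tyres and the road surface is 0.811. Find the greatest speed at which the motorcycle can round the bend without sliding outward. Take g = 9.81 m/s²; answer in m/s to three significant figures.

30.8 m/s

Friction provides the centripetal force on a flat curve. At maximum speed it is at its limiting value: μ_s m g = m v²/r.
Mass cancels: v_max = √(μ_s g r) = √(0.811 × 9.81 × 119) = √946.8 = 30.77 m/s.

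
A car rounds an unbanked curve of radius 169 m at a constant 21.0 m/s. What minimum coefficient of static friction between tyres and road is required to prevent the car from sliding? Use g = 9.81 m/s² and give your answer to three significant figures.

0.266

Friction provides the centripetal force: μ_s m g = m v²/r, so μ_s = v²/(g r) = (21.00)²/(9.81 × 169) = 441.0/1658 = 0.2660.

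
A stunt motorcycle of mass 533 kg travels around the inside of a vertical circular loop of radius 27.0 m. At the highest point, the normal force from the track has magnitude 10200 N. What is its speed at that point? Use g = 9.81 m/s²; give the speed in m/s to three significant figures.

28.0 m/s

At the top, N + mg = mv²/r, so v = √(r(N/m + g)) = √(27.0 × (10200/533 + 9.81)) = √(27.0 × 28.95) = √781.6 = 27.96 m/s.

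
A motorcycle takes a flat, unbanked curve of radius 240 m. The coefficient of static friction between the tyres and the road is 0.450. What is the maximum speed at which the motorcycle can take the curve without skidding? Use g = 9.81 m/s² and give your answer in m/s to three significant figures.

On a flat curve, static friction is the only horizontal force, so it must supply the full centripetal force: μ_s m g = m v²/r.
Mass cancels: v_max = √(μ_s g r) = √(0.450 × 9.81 × 240) = √1059 = 32.55 m/s.

32.5 m/s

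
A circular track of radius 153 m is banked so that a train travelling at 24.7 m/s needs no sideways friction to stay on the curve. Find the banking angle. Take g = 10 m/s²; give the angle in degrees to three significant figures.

With no friction, the horizontal component of the normal force provides the centripetal force: N sinθ = mv²/r, while N cosθ = mg vertically.
Dividing: tanθ = v²/(r g) = (24.7)²/(153 × 10.0) = 610.1/1530 = 0.3988.
θ = arctan(0.3988) = 21.74°.

21.7°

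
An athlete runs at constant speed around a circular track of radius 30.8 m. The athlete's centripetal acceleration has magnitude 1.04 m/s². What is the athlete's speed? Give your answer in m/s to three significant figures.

5.66 m/s

a_c = v²/r ⇒ v = √(a_c · r) = √(1.04 × 30.8) = √32.03 = 5.660 m/s.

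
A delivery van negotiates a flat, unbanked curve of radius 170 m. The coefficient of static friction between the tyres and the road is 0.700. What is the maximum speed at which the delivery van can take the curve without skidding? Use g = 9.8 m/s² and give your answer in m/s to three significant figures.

34.1 m/s

The only inward force on a level bend is static friction, so at the limit f_s = μ_s N = μ_s m g = m v²/r.
Mass cancels: v_max = √(μ_s g r) = √(0.700 × 9.8 × 170) = √1166 = 34.15 m/s.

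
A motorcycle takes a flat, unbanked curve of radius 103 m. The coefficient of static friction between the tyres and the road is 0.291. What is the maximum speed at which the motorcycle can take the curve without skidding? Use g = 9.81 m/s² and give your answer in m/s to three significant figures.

The only inward force on a level bend is static friction, so at the limit f_s = μ_s N = μ_s m g = m v²/r.
Mass cancels: v_max = √(μ_s g r) = √(0.291 × 9.81 × 103) = √294.0 = 17.15 m/s.

17.1 m/s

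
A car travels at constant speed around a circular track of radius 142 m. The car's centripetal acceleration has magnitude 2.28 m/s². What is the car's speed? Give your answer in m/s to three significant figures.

18.0 m/s

a_c = v²/r ⇒ v = √(a_c · r) = √(2.28 × 142) = √323.8 = 17.99 m/s.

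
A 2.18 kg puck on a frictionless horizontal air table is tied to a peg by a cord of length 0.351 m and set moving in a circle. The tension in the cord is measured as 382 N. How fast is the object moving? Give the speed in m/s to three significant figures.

7.84 m/s

T = m v²/r ⇒ v = √(T r / m) = √(382 × 0.351 / 2.18) = √61.51 = 7.843 m/s.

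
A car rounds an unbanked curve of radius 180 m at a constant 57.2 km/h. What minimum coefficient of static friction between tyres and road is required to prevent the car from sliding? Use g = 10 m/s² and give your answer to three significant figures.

0.140

v = 57.2/3.6 = 15.89 m/s.
Friction provides the centripetal force: μ_s m g = m v²/r, so μ_s = v²/(g r) = (15.89)²/(10.0 × 180) = 252.5/1800 = 0.1403.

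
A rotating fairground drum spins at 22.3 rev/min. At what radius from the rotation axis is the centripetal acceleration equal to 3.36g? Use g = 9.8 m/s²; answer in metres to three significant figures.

6.04 m

ω = 22.3 rev/min × 2π/60 = 2.335 rad/s.
a_c = ω²r = 3.36g ⇒ r = 3.36 × 9.8 / (2.335)² = 32.93/5.453 = 6.038 m.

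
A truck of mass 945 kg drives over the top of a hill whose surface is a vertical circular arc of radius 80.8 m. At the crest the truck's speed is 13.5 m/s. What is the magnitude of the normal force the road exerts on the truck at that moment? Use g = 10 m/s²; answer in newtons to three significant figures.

7320 N

At the crest the centripetal acceleration points downward (toward the centre of the arc), so mg − N = mv²/r.
N = m(g − v²/r) = 945 × (10.0 − (13.5)²/80.8) = 945 × (10.0 − 2.256) = 945 × 7.744 = 7318 N.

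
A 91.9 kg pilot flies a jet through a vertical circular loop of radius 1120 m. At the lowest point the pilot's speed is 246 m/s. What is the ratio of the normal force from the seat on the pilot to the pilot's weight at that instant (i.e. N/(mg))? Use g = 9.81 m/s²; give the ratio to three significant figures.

6.51

At the bottom, N − mg = mv²/r, so N = m(v²/r + g) and N/(mg) = v²/(rg) + 1 = (246)²/(1120 × 9.81) + 1 = 5.508 + 1 = 6.508.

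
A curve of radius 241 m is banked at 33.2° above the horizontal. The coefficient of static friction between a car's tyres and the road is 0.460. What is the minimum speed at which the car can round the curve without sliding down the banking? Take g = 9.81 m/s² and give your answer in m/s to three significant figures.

At the minimum speed, friction acts up the slope at its limiting value f = μN. Radially (horizontal, toward centre): N sinθ − μN cosθ = mv²/r. Vertically: N cosθ + μN sinθ = mg.
Dividing: v² = r g (sinθ − μcosθ)/(cosθ + μsinθ).
sinθ − μcosθ = 0.5476 − 0.460×0.8368 = 0.1627; cosθ + μsinθ = 0.8368 + 0.460×0.5476 = 1.089.
v² = 241 × 9.81 × 0.1627/1.089 = 353.2 m²/s², so v = 18.79 m/s.

18.8 m/s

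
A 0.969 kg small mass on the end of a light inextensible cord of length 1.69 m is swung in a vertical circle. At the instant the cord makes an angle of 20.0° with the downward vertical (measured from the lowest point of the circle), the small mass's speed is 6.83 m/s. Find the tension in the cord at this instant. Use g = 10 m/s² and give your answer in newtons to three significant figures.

Take the radial direction toward the centre of the circle as positive. The component of the weight along the string toward the centre is −mg cos φ (φ measured from the bottom), so Newton's second law along the string gives T − mg cos φ = m v²/r.
cos 20.0° = 0.9397, so T = m(v²/r + g cos φ) = 0.969 × ((6.83)²/1.69 + 10.0 × 0.9397) = 0.969 × (27.60 + (9.397)) = 0.969 × 37.00 = 35.85 N.

35.9 N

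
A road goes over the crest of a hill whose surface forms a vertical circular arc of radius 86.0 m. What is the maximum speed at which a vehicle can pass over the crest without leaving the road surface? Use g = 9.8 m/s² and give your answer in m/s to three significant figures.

At the crest the centre of the circle is below the vehicle, so the net downward (centripetal) force is mg − N = mv²/r.
The vehicle leaves the road when N → 0, giving v_max = √(g r) = √(9.8 × 86.0) = 29.03 m/s.

29.0 m/s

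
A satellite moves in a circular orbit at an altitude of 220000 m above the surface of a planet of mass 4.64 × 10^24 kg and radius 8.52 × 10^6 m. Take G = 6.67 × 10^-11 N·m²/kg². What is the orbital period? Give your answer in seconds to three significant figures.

r = R + h = 8.52 × 10^6 + 220000 = 8.740 × 10^6 m. Gravity provides the centripetal force: G M m / r² = m v² / r ⇒ v = √(GM/r) = 5951 m/s.
T = 2πr/v = 2π × 8.740 × 10^6 / 5951 = 9228 s.

9230 s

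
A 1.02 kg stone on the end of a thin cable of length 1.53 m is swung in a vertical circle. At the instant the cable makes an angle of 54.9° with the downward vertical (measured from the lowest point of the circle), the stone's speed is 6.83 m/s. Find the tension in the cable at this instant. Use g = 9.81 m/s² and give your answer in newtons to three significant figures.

Take the radial direction toward the centre of the circle as positive. The component of the weight along the string toward the centre is −mg cos φ (φ measured from the bottom), so Newton's second law along the string gives T − mg cos φ = m v²/r.
cos 54.9° = 0.5750, so T = m(v²/r + g cos φ) = 1.02 × ((6.83)²/1.53 + 9.81 × 0.5750) = 1.02 × (30.49 + (5.641)) = 1.02 × 36.13 = 36.85 N.

36.9 N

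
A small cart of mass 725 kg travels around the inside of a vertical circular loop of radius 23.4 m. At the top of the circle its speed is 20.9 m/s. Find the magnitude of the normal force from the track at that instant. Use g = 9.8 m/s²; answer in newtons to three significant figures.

At the top, both N and the weight mg point inward (toward the centre), so N + mg = mv²/r.
N = m(v²/r − g) = 725 × ((20.9)²/23.4 − 9.8) = 725 × (18.67 − 9.8) = 725 × 8.867 = 6429 N.

6430 N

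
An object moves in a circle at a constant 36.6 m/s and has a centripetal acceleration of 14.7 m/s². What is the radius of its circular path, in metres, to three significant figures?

91.1 m

a_c = v²/r ⇒ r = v²/a_c = (36.6)²/14.7 = 1340/14.7 = 91.13 m.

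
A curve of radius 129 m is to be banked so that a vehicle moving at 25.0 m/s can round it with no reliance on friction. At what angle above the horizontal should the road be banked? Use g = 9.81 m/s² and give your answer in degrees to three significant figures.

For a frictionless banked turn: horizontally N sinθ = mv²/r and vertically N cosθ = mg.
Dividing: tanθ = v²/(r g) = (25.0)²/(129 × 9.81) = 625.0/1265 = 0.4939.
θ = arctan(0.4939) = 26.28°.

26.3°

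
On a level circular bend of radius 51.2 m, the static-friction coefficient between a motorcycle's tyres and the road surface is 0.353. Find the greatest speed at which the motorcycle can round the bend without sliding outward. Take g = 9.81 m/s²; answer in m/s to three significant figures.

13.3 m/s

Friction provides the centripetal force on a flat curve. At maximum speed it is at its limiting value: μ_s m g = m v²/r.
Mass cancels: v_max = √(μ_s g r) = √(0.353 × 9.81 × 51.2) = √177.3 = 13.32 m/s.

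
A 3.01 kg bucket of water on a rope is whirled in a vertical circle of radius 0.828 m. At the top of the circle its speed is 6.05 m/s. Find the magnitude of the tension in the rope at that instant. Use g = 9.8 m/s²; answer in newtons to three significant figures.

104 N

At the top, both T and the weight mg point inward (toward the centre), so T + mg = mv²/r.
T = m(v²/r − g) = 3.01 × ((6.05)²/0.828 − 9.8) = 3.01 × (44.21 − 9.8) = 3.01 × 34.41 = 103.6 N.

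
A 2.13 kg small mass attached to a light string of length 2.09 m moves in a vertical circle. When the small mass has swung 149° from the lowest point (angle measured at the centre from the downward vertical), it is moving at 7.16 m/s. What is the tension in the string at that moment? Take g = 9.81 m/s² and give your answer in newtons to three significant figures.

Take the radial direction toward the centre of the circle as positive. The component of the weight along the string toward the centre is −mg cos φ (φ measured from the bottom), so Newton's second law along the string gives T − mg cos φ = m v²/r.
cos 149° = -0.8572, so T = m(v²/r + g cos φ) = 2.13 × ((7.16)²/2.09 + 9.81 × -0.8572) = 2.13 × (24.53 + (-8.409)) = 2.13 × 16.12 = 34.34 N.

34.3 N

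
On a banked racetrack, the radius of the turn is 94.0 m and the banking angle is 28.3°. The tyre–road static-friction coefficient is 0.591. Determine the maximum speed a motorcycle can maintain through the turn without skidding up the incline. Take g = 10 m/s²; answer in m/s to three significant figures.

At the maximum speed, friction acts down the slope at its limiting value f = μN. Radially (horizontal, toward centre): N sinθ + μN cosθ = mv²/r. Vertically: N cosθ − μN sinθ = mg.
Dividing: v² = r g (sinθ + μcosθ)/(cosθ − μsinθ).
sinθ + μcosθ = 0.4741 + 0.591×0.8805 = 0.9945; cosθ − μsinθ = 0.8805 − 0.591×0.4741 = 0.6003.
v² = 94.0 × 10.0 × 0.9945/0.6003 = 1557 m²/s², so v = 39.46 m/s.

39.5 m/s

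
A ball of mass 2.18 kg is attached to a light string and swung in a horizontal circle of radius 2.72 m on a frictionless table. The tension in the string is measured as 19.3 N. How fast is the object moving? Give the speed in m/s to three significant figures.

T = m v²/r ⇒ v = √(T r / m) = √(19.3 × 2.72 / 2.18) = √24.08 = 4.907 m/s.

4.91 m/s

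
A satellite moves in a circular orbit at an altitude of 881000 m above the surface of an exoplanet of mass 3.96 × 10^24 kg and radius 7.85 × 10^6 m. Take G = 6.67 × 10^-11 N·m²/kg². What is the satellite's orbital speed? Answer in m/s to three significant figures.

Orbital radius r = R + h = 7.85 × 10^6 + 881000 = 8.731 × 10^6 m.
Gravity supplies the centripetal force: G M m / r² = m v² / r, so v = √(GM/r).
v = √(6.67 × 10^-11 × 3.96 × 10^24 / 8.731 × 10^6) = √(3.025 × 10^7) = 5500 m/s.

5500 m/s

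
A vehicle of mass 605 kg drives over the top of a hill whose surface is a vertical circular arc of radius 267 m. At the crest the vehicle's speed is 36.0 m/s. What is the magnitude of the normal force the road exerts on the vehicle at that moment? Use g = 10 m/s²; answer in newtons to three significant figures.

At the crest the centripetal acceleration points downward (toward the centre of the arc), so mg − N = mv²/r.
N = m(g − v²/r) = 605 × (10.0 − (36.0)²/267) = 605 × (10.0 − 4.854) = 605 × 5.146 = 3113 N.

3110 N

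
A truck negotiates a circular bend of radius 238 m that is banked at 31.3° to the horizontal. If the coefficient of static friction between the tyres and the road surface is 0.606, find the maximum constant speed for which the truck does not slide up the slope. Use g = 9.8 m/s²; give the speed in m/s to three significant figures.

67.0 m/s

At the maximum speed, friction acts down the slope at its limiting value f = μN. Radially (horizontal, toward centre): N sinθ + μN cosθ = mv²/r. Vertically: N cosθ − μN sinθ = mg.
Dividing: v² = r g (sinθ + μcosθ)/(cosθ − μsinθ).
sinθ + μcosθ = 0.5195 + 0.606×0.8545 = 1.037; cosθ − μsinθ = 0.8545 − 0.606×0.5195 = 0.5396.
v² = 238 × 9.8 × 1.037/0.5396 = 4484 m²/s², so v = 66.96 m/s.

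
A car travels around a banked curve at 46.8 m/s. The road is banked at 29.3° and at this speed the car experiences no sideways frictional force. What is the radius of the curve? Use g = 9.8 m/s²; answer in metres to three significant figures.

Frictionless banking: tanθ = v²/(rg), so r = v²/(g tanθ).
r = (46.8)²/(9.8 × tan 29.3°) = 2190/(9.8 × 0.5612) = 2190/5.500 = 398.3 m.

398 m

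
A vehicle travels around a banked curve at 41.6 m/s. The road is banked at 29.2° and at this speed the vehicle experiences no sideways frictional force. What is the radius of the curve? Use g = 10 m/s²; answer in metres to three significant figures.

310 m

Frictionless banking: tanθ = v²/(rg), so r = v²/(g tanθ).
r = (41.6)²/(10.0 × tan 29.2°) = 1731/(10.0 × 0.5589) = 1731/5.589 = 309.6 m.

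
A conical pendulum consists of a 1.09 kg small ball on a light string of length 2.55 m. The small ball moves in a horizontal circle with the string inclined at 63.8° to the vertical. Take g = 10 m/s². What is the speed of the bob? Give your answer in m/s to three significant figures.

The radius of the circle is r = L sinθ = 2.55 × sin 63.8° = 2.288 m.
Horizontally T sinθ = mv²/r and vertically T cosθ = mg, so tanθ = v²/(rg).
v = √(r g tanθ) = √(2.288 × 10.0 × 2.032) = √46.50 = 6.819 m/s.

6.82 m/s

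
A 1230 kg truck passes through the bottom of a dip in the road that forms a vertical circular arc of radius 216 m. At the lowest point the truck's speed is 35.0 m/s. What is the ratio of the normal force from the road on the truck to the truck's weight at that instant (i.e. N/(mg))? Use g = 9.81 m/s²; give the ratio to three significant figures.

At the bottom, N − mg = mv²/r, so N = m(v²/r + g) and N/(mg) = v²/(rg) + 1 = (35.0)²/(216 × 9.81) + 1 = 0.5781 + 1 = 1.578.

1.58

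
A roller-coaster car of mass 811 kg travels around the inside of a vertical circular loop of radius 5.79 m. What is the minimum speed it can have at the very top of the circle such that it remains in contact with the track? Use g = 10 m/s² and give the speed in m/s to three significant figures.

At the top, both weight mg and N point toward the centre: N + mg = mv²/r.
At minimum speed N → 0, so mg = mv_min²/r ⇒ v_min = √(g r) = √(10.0 × 5.79) = 7.609 m/s.

7.61 m/s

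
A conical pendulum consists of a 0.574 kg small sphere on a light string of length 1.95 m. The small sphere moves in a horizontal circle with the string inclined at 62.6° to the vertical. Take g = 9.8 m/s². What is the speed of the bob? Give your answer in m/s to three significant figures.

5.72 m/s

The radius of the circle is r = L sinθ = 1.95 × sin 62.6° = 1.731 m.
Horizontally T sinθ = mv²/r and vertically T cosθ = mg, so tanθ = v²/(rg).
v = √(r g tanθ) = √(1.731 × 9.8 × 1.929) = √32.73 = 5.721 m/s.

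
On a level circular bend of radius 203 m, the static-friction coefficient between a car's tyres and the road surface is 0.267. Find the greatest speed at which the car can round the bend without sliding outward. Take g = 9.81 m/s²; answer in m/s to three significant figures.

The only inward force on a level bend is static friction, so at the limit f_s = μ_s N = μ_s m g = m v²/r.
Mass cancels: v_max = √(μ_s g r) = √(0.267 × 9.81 × 203) = √531.7 = 23.06 m/s.

23.1 m/s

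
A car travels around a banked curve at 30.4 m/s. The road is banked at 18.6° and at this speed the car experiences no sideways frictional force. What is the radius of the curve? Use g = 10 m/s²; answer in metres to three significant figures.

275 m

Frictionless banking: tanθ = v²/(rg), so r = v²/(g tanθ).
r = (30.4)²/(10.0 × tan 18.6°) = 924.2/(10.0 × 0.3365) = 924.2/3.365 = 274.6 m.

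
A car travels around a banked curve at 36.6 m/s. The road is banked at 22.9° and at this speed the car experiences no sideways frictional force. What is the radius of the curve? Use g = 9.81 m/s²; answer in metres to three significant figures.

323 m

Frictionless banking: tanθ = v²/(rg), so r = v²/(g tanθ).
r = (36.6)²/(9.81 × tan 22.9°) = 1340/(9.81 × 0.4224) = 1340/4.144 = 323.3 m.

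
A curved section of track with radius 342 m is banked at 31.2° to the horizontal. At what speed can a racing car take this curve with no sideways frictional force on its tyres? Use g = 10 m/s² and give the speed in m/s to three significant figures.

On a frictionless banked curve, N sinθ = mv²/r and N cosθ = mg, so tanθ = v²/(rg).
v = √(r g tanθ) = √(342 × 10.0 × tan 31.2°) = √(342 × 10.0 × 0.6056) = √2071 = 45.51 m/s.

45.5 m/s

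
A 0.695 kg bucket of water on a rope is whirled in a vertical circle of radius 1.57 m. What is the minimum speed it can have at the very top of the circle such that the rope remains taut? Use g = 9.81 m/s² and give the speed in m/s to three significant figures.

At the top, both weight mg and T point toward the centre: T + mg = mv²/r.
At minimum speed T → 0, so mg = mv_min²/r ⇒ v_min = √(g r) = √(9.81 × 1.57) = 3.924 m/s.

3.92 m/s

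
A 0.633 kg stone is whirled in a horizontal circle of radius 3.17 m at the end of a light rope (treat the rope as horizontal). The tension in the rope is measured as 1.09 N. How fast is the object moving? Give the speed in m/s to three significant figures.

2.34 m/s

T = m v²/r ⇒ v = √(T r / m) = √(1.09 × 3.17 / 0.633) = √5.459 = 2.336 m/s.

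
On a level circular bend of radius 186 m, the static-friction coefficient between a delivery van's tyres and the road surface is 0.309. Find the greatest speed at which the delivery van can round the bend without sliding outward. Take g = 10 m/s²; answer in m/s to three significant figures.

24.0 m/s

Friction provides the centripetal force on a flat curve. At maximum speed it is at its limiting value: μ_s m g = m v²/r.
Mass cancels: v_max = √(μ_s g r) = √(0.309 × 10.0 × 186) = √574.7 = 23.97 m/s.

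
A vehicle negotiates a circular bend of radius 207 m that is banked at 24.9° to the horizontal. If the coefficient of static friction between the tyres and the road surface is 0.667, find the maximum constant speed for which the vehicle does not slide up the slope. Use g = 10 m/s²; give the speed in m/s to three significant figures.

At the maximum speed, friction acts down the slope at its limiting value f = μN. Radially (horizontal, toward centre): N sinθ + μN cosθ = mv²/r. Vertically: N cosθ − μN sinθ = mg.
Dividing: v² = r g (sinθ + μcosθ)/(cosθ − μsinθ).
sinθ + μcosθ = 0.4210 + 0.667×0.9070 = 1.026; cosθ − μsinθ = 0.9070 − 0.667×0.4210 = 0.6262.
v² = 207 × 10.0 × 1.026/0.6262 = 3392 m²/s², so v = 58.24 m/s.

58.2 m/s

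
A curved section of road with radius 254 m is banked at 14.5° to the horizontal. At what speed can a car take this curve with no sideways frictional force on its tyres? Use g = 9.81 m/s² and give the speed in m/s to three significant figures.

On a frictionless banked curve, N sinθ = mv²/r and N cosθ = mg, so tanθ = v²/(rg).
v = √(r g tanθ) = √(254 × 9.81 × tan 14.5°) = √(254 × 9.81 × 0.2586) = √644.4 = 25.39 m/s.

25.4 m/s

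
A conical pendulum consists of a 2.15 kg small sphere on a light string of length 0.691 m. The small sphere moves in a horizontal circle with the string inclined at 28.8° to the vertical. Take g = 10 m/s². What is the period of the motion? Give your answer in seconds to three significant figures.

r = L sinθ = 0.3329 m. From T sinθ = mω²r and T cosθ = mg: tanθ = ω²r/g, so ω² = g tanθ / r = g/(L cosθ).
ω = √(g/(L cosθ)) = √(10.0/(0.691 × 0.8763)) = √16.51 = 4.064 rad/s.
Period = 2π/ω = 1.546 s.

1.55 s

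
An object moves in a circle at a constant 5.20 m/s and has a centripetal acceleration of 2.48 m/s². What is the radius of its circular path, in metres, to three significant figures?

a_c = v²/r ⇒ r = v²/a_c = (5.20)²/2.48 = 27.04/2.48 = 10.90 m.

10.9 m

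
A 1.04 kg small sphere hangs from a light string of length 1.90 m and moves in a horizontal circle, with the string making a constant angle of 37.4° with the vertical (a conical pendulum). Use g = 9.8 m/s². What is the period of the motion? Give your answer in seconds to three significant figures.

2.47 s

r = L sinθ = 1.154 m. From T sinθ = mω²r and T cosθ = mg: tanθ = ω²r/g, so ω² = g tanθ / r = g/(L cosθ).
ω = √(g/(L cosθ)) = √(9.8/(1.90 × 0.7944)) = √6.493 = 2.548 rad/s.
Period = 2π/ω = 2.466 s.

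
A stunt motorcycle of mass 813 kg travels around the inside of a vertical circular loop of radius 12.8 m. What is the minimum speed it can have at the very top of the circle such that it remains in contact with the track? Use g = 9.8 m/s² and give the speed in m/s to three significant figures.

11.2 m/s

At the top, both weight mg and N point toward the centre: N + mg = mv²/r.
At minimum speed N → 0, so mg = mv_min²/r ⇒ v_min = √(g r) = √(9.8 × 12.8) = 11.20 m/s.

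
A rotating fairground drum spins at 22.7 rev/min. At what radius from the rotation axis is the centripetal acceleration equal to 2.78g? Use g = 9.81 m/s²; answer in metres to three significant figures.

ω = 22.7 rev/min × 2π/60 = 2.377 rad/s.
a_c = ω²r = 2.78g ⇒ r = 2.78 × 9.81 / (2.377)² = 27.27/5.651 = 4.826 m.

4.83 m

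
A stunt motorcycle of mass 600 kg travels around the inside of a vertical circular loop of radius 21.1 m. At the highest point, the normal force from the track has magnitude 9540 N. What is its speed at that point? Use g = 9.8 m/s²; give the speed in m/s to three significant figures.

At the top, N + mg = mv²/r, so v = √(r(N/m + g)) = √(21.1 × (9540/600 + 9.8)) = √(21.1 × 25.70) = √542.3 = 23.29 m/s.

23.3 m/s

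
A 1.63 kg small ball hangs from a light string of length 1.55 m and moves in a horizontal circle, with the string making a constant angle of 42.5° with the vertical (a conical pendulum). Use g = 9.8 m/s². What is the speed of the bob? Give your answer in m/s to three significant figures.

3.07 m/s

The radius of the circle is r = L sinθ = 1.55 × sin 42.5° = 1.047 m.
Horizontally T sinθ = mv²/r and vertically T cosθ = mg, so tanθ = v²/(rg).
v = √(r g tanθ) = √(1.047 × 9.8 × 0.9163) = √9.404 = 3.067 m/s.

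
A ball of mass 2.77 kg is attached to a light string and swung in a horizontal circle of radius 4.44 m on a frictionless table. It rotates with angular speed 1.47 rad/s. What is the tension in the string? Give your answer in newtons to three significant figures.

v = ωr = 1.47 × 4.44 = 6.527 m/s.
The tension is the only horizontal force, so it supplies the full centripetal force: T = m v²/r = 2.77 × (6.527)²/4.44 = 2.77 × 42.60/4.44 = 26.58 N.

26.6 N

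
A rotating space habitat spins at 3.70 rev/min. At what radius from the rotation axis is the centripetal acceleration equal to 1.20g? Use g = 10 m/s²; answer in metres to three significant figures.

79.9 m

ω = 3.70 rev/min × 2π/60 = 0.3875 rad/s.
a_c = ω²r = 1.20g ⇒ r = 1.20 × 10.0 / (0.3875)² = 12.00/0.1501 = 79.93 m.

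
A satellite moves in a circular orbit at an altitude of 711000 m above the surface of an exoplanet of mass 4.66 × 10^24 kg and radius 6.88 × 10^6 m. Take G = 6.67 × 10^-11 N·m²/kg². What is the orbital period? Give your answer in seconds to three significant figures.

r = R + h = 6.88 × 10^6 + 711000 = 7.591 × 10^6 m. Gravity provides the centripetal force: G M m / r² = m v² / r ⇒ v = √(GM/r) = 6399 m/s.
T = 2πr/v = 2π × 7.591 × 10^6 / 6399 = 7454 s.

7450 s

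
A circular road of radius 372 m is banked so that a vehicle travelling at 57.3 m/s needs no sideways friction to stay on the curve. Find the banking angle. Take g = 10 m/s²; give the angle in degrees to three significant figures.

With no friction, the horizontal component of the normal force provides the centripetal force: N sinθ = mv²/r, while N cosθ = mg vertically.
Dividing: tanθ = v²/(r g) = (57.3)²/(372 × 10.0) = 3283/3720 = 0.8826.
θ = arctan(0.8826) = 41.43°.

41.4°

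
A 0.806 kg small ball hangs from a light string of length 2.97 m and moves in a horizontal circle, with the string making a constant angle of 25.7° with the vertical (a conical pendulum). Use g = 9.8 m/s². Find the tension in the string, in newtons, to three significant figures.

8.77 N

Vertically the bob has no acceleration, so T cosθ = mg.
T = mg/cosθ = 0.806 × 9.8 / cos 25.7° = 7.899/0.9011 = 8.766 N.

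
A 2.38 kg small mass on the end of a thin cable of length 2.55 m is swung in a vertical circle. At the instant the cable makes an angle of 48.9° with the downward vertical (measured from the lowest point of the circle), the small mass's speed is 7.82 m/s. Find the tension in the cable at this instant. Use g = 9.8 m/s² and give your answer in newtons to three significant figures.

72.4 N

Take the radial direction toward the centre of the circle as positive. The component of the weight along the string toward the centre is −mg cos φ (φ measured from the bottom), so Newton's second law along the string gives T − mg cos φ = m v²/r.
cos 48.9° = 0.6574, so T = m(v²/r + g cos φ) = 2.38 × ((7.82)²/2.55 + 9.8 × 0.6574) = 2.38 × (23.98 + (6.442)) = 2.38 × 30.42 = 72.41 N.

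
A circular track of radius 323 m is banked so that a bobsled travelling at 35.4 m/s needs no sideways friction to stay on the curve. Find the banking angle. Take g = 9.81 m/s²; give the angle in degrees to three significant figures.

For a frictionless banked turn: horizontally N sinθ = mv²/r and vertically N cosθ = mg.
Dividing: tanθ = v²/(r g) = (35.4)²/(323 × 9.81) = 1253/3169 = 0.3955.
θ = arctan(0.3955) = 21.58°.

21.6°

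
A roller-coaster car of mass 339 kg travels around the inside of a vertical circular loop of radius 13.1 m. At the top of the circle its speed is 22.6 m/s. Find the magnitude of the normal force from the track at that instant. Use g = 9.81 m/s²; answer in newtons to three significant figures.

At the top, both N and the weight mg point inward (toward the centre), so N + mg = mv²/r.
N = m(v²/r − g) = 339 × ((22.6)²/13.1 − 9.81) = 339 × (38.99 − 9.81) = 339 × 29.18 = 9892 N.

9890 N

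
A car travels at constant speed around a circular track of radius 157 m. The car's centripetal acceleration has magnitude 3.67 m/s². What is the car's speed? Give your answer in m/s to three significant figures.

24.0 m/s

a_c = v²/r ⇒ v = √(a_c · r) = √(3.67 × 157) = √576.2 = 24.00 m/s.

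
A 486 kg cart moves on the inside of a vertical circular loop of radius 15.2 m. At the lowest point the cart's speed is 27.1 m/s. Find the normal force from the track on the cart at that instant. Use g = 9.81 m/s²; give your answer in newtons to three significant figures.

At the lowest point, N points up (toward the centre) and the weight mg points down (away from the centre), so the net inward force is N − mg = mv²/r.
N = m(v²/r + g) = 486 × ((27.1)²/15.2 + 9.81) = 486 × (48.32 + 9.81) = 486 × 58.13 = 28250 N.

28200 N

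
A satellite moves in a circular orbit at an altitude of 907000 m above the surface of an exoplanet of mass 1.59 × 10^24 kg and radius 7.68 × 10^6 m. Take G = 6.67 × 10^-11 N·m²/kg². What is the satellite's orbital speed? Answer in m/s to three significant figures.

3510 m/s

Orbital radius r = R + h = 7.68 × 10^6 + 907000 = 8.587 × 10^6 m.
Gravity supplies the centripetal force: G M m / r² = m v² / r, so v = √(GM/r).
v = √(6.67 × 10^-11 × 1.59 × 10^24 / 8.587 × 10^6) = √(1.235 × 10^7) = 3514 m/s.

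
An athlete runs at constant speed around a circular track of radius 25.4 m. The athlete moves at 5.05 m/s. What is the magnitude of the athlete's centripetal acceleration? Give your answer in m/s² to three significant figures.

1.00 m/s²

a_c = v²/r = (5.050)²/25.4 = 25.50/25.4 = 1.004 m/s².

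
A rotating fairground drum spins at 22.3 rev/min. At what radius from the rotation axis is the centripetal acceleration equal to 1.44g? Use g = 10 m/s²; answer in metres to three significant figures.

2.64 m

ω = 22.3 rev/min × 2π/60 = 2.335 rad/s.
a_c = ω²r = 1.44g ⇒ r = 1.44 × 10.0 / (2.335)² = 14.40/5.453 = 2.641 m.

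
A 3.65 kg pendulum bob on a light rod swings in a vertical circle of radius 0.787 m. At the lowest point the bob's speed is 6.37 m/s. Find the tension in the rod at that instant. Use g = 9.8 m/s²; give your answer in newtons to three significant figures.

224 N

At the lowest point, T points up (toward the centre) and the weight mg points down (away from the centre), so the net inward force is T − mg = mv²/r.
T = m(v²/r + g) = 3.65 × ((6.37)²/0.787 + 9.8) = 3.65 × (51.56 + 9.8) = 3.65 × 61.36 = 224.0 N.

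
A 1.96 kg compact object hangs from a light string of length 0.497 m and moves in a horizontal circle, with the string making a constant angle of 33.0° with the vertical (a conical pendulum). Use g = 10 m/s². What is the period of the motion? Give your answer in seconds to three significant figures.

r = L sinθ = 0.2707 m. From T sinθ = mω²r and T cosθ = mg: tanθ = ω²r/g, so ω² = g tanθ / r = g/(L cosθ).
ω = √(g/(L cosθ)) = √(10.0/(0.497 × 0.8387)) = √23.99 = 4.898 rad/s.
Period = 2π/ω = 1.283 s.

1.28 s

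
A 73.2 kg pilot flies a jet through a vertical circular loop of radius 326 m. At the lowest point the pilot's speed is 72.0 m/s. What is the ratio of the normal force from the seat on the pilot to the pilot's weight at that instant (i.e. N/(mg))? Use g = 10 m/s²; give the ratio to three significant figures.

2.59

At the bottom, N − mg = mv²/r, so N = m(v²/r + g) and N/(mg) = v²/(rg) + 1 = (72.0)²/(326 × 10.0) + 1 = 1.590 + 1 = 2.590.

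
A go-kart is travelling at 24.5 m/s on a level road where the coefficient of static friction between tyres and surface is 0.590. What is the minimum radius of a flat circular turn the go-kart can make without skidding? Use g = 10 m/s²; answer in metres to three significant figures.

102 m

At the limit, μ_s m g = m v²/r, so r_min = v²/(μ_s g) = (24.5)²/(0.590 × 10.0) = 600.2/5.900 = 101.7 m.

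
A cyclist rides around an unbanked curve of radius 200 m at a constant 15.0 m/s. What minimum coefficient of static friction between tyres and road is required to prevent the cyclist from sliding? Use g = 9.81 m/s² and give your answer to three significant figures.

0.115

Friction provides the centripetal force: μ_s m g = m v²/r, so μ_s = v²/(g r) = (15.00)²/(9.81 × 200) = 225.0/1962 = 0.1147.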